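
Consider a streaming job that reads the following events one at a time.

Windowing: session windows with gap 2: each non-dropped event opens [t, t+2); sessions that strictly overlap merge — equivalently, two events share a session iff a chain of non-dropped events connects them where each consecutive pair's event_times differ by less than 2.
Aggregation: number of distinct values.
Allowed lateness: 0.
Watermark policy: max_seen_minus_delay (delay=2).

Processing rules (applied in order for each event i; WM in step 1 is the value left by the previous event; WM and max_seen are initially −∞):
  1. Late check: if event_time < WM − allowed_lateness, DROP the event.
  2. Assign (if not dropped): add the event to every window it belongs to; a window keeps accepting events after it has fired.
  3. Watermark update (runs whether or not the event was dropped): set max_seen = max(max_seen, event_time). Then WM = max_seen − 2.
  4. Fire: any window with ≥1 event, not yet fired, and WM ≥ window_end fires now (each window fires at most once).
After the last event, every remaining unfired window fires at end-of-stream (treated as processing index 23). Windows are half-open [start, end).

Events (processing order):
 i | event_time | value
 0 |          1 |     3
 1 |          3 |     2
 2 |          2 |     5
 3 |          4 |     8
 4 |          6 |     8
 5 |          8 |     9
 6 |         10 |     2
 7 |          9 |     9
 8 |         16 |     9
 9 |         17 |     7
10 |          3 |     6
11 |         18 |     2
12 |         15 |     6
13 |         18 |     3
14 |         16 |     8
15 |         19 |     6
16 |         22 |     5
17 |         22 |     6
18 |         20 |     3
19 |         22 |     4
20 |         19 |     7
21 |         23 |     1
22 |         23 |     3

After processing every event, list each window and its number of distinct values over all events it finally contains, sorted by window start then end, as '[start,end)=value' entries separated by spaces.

[1,6)=4 [6,8)=1 [8,12)=2 [16,22)=6 [22,25)=5

i=0 t=1 v=3: → [1,3); WM=-1
i=1 t=3 v=2: → [3,5); WM=1
i=2 t=2 v=5: → [1,5); WM=1
i=3 t=4 v=8: → [1,6); WM=2
i=4 t=6 v=8: → [6,8); WM=4
i=5 t=8 v=9: → [8,10); WM=6
i=6 t=10 v=2: → [10,12); WM=8
i=7 t=9 v=9: → [8,12); WM=8
i=8 t=16 v=9: → [16,18); WM=14
i=9 t=17 v=7: → [16,19); WM=15
i=10 t=3 v=6: DROP (t<15-0); WM=15
i=11 t=18 v=2: → [16,20); WM=16
i=12 t=15 v=6: DROP (t<16-0); WM=16
i=13 t=18 v=3: → [16,20); WM=16
i=14 t=16 v=8: → [16,20); WM=16
i=15 t=19 v=6: → [16,21); WM=17
i=16 t=22 v=5: → [22,24); WM=20
i=17 t=22 v=6: → [22,24); WM=20
i=18 t=20 v=3: → [16,22); WM=20
i=19 t=22 v=4: → [22,24); WM=20
i=20 t=19 v=7: DROP (t<20-0); WM=20
i=21 t=23 v=1: → [22,25); WM=21
i=22 t=23 v=3: → [22,25); WM=21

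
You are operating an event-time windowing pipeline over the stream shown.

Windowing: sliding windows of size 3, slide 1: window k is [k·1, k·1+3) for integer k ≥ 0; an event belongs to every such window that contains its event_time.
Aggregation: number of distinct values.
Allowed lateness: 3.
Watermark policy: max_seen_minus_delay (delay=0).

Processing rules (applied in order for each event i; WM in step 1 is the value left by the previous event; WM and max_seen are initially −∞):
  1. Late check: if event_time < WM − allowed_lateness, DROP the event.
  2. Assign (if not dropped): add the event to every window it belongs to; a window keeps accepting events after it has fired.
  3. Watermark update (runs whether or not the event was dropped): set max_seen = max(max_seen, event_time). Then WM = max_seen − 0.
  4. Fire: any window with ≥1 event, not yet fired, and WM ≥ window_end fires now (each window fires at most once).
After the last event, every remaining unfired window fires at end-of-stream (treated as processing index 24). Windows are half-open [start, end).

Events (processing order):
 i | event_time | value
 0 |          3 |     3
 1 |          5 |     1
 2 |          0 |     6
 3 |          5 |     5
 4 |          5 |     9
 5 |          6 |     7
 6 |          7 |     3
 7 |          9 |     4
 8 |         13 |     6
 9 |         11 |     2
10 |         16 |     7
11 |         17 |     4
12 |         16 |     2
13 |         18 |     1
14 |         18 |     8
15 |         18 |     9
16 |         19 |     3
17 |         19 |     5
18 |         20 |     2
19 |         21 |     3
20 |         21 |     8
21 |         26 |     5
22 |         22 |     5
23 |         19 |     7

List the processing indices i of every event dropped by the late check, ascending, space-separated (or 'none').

2 22 23

i=0 t=3 v=3: → [3,6),[2,5),[1,4); WM=3
i=1 t=5 v=1: → [5,8),[4,7),[3,6); WM=5; [1,4) fires=1 [2,5) fires=1
i=2 t=0 v=6: DROP (t<5-3); WM=5
i=3 t=5 v=5: → [5,8),[4,7),[3,6); WM=5
i=4 t=5 v=9: → [5,8),[4,7),[3,6); WM=5
i=5 t=6 v=7: → [6,9),[5,8),[4,7); WM=6; [3,6) fires=4
i=6 t=7 v=3: → [7,10),[6,9),[5,8); WM=7; [4,7) fires=4
i=7 t=9 v=4: → [9,12),[8,11),[7,10); WM=9; [5,8) fires=5 [6,9) fires=2
i=8 t=13 v=6: → [13,16),[12,15),[11,14); WM=13; [7,10) fires=2 [8,11) fires=1 [9,12) fires=1
i=9 t=11 v=2: → [11,14),[10,13),[9,12); WM=13; [10,13) fires=1
i=10 t=16 v=7: → [16,19),[15,18),[14,17); WM=16; [11,14) fires=2 [12,15) fires=1 [13,16) fires=1
i=11 t=17 v=4: → [17,20),[16,19),[15,18); WM=17; [14,17) fires=1
i=12 t=16 v=2: → [16,19),[15,18),[14,17); WM=17
i=13 t=18 v=1: → [18,21),[17,20),[16,19); WM=18; [15,18) fires=3
i=14 t=18 v=8: → [18,21),[17,20),[16,19); WM=18
i=15 t=18 v=9: → [18,21),[17,20),[16,19); WM=18
i=16 t=19 v=3: → [19,22),[18,21),[17,20); WM=19; [16,19) fires=6
i=17 t=19 v=5: → [19,22),[18,21),[17,20); WM=19
i=18 t=20 v=2: → [20,23),[19,22),[18,21); WM=20; [17,20) fires=6
i=19 t=21 v=3: → [21,24),[20,23),[19,22); WM=21; [18,21) fires=6
i=20 t=21 v=8: → [21,24),[20,23),[19,22); WM=21
i=21 t=26 v=5: → [26,29),[25,28),[24,27); WM=26; [19,22) fires=4 [20,23) fires=3 [21,24) fires=2
i=22 t=22 v=5: DROP (t<26-3); WM=26
i=23 t=19 v=7: DROP (t<26-3); WM=26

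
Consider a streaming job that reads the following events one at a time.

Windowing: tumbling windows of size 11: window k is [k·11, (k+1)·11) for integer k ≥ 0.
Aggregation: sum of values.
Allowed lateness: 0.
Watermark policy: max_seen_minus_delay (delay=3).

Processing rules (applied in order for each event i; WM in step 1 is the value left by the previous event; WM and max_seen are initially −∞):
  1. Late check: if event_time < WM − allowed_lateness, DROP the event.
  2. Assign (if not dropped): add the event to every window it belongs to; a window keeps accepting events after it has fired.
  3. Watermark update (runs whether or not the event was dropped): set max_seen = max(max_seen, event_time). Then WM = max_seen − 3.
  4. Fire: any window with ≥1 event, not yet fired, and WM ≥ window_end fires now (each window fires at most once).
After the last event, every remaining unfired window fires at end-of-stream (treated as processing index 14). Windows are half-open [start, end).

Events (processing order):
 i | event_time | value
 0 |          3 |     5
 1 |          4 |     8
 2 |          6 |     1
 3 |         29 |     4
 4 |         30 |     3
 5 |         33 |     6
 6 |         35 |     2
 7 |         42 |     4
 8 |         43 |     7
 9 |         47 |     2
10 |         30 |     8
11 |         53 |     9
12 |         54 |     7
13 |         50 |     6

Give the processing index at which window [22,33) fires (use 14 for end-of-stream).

i=0 t=3 v=5: → [0,11); WM=0
i=1 t=4 v=8: → [0,11); WM=1
i=2 t=6 v=1: → [0,11); WM=3
i=3 t=29 v=4: → [22,33); WM=26; [0,11) fires=14
i=4 t=30 v=3: → [22,33); WM=27
i=5 t=33 v=6: → [33,44); WM=30
i=6 t=35 v=2: → [33,44); WM=32
i=7 t=42 v=4: → [33,44); WM=39; [22,33) fires=7
i=8 t=43 v=7: → [33,44); WM=40
i=9 t=47 v=2: → [44,55); WM=44; [33,44) fires=19
i=10 t=30 v=8: DROP (t<44-0); WM=44
i=11 t=53 v=9: → [44,55); WM=50
i=12 t=54 v=7: → [44,55); WM=51
i=13 t=50 v=6: DROP (t<51-0); WM=51

7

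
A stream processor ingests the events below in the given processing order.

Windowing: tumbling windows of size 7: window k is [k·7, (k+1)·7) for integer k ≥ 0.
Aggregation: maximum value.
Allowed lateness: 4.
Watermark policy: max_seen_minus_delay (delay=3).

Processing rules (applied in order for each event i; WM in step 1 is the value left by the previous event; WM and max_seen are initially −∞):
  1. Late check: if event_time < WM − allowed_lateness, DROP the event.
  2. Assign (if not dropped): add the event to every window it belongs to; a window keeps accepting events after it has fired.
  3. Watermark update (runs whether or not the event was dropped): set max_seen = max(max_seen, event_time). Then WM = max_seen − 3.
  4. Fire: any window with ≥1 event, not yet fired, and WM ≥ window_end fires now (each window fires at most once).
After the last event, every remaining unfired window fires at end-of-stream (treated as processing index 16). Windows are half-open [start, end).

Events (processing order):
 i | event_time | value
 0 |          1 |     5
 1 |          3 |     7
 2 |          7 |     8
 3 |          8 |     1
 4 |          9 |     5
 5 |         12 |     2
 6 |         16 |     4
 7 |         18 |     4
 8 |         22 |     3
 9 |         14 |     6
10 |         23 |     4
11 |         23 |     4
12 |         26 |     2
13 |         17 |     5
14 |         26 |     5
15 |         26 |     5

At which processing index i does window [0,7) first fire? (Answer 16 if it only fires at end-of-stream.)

5

i=0 t=1 v=5: → [0,7); WM=-2
i=1 t=3 v=7: → [0,7); WM=0
i=2 t=7 v=8: → [7,14); WM=4
i=3 t=8 v=1: → [7,14); WM=5
i=4 t=9 v=5: → [7,14); WM=6
i=5 t=12 v=2: → [7,14); WM=9; [0,7) fires=7
i=6 t=16 v=4: → [14,21); WM=13
i=7 t=18 v=4: → [14,21); WM=15; [7,14) fires=8
i=8 t=22 v=3: → [21,28); WM=19
i=9 t=14 v=6: DROP (t<19-4); WM=19
i=10 t=23 v=4: → [21,28); WM=20
i=11 t=23 v=4: → [21,28); WM=20
i=12 t=26 v=2: → [21,28); WM=23; [14,21) fires=4
i=13 t=17 v=5: DROP (t<23-4); WM=23
i=14 t=26 v=5: → [21,28); WM=23
i=15 t=26 v=5: → [21,28); WM=23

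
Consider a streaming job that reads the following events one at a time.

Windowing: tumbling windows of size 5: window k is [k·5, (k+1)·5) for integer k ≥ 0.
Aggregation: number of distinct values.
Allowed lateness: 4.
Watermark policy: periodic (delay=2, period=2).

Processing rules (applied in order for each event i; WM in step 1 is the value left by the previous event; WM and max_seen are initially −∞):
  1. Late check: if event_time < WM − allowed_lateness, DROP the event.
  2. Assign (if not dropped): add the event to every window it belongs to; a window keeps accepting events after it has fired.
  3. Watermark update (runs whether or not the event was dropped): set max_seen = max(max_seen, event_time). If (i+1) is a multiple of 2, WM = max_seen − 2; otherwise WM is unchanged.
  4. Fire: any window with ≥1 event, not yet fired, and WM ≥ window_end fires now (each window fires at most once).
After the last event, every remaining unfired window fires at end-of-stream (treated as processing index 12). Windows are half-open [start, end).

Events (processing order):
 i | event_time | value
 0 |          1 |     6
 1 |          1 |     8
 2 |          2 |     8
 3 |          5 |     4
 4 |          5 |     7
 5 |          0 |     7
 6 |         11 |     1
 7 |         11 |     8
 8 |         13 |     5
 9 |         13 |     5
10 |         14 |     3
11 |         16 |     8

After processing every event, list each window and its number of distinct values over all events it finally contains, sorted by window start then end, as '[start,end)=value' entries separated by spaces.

i=0 t=1 v=6: → [0,5); WM=−∞
i=1 t=1 v=8: → [0,5); WM=-1
i=2 t=2 v=8: → [0,5); WM=-1
i=3 t=5 v=4: → [5,10); WM=3
i=4 t=5 v=7: → [5,10); WM=3
i=5 t=0 v=7: → [0,5); WM=3
i=6 t=11 v=1: → [10,15); WM=3
i=7 t=11 v=8: → [10,15); WM=9; [0,5) fires=3
i=8 t=13 v=5: → [10,15); WM=9
i=9 t=13 v=5: → [10,15); WM=11; [5,10) fires=2
i=10 t=14 v=3: → [10,15); WM=11
i=11 t=16 v=8: → [15,20); WM=14

[0,5)=3 [5,10)=2 [10,15)=4 [15,20)=1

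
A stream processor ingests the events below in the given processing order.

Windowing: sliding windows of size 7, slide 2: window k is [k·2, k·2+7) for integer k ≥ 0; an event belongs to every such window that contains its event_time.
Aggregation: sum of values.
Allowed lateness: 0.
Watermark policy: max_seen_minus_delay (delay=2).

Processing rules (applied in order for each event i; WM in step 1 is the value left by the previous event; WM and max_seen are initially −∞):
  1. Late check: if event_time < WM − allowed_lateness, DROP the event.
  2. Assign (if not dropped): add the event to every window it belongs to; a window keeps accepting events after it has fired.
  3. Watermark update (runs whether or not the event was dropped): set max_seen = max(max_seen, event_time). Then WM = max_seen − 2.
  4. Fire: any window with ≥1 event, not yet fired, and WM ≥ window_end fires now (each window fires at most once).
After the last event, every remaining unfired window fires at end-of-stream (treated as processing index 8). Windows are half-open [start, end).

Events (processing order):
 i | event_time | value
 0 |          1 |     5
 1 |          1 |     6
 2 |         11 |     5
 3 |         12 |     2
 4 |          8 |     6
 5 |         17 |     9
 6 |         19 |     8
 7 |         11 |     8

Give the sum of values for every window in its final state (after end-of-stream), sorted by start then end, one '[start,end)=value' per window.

[0,7)=11 [6,13)=7 [8,15)=7 [10,17)=7 [12,19)=11 [14,21)=17 [16,23)=17 [18,25)=8

i=0 t=1 v=5: → [0,7); WM=-1
i=1 t=1 v=6: → [0,7); WM=-1
i=2 t=11 v=5: → [10,17),[8,15),[6,13); WM=9; [0,7) fires=11
i=3 t=12 v=2: → [12,19),[10,17),[8,15),[6,13); WM=10
i=4 t=8 v=6: DROP (t<10-0); WM=10
i=5 t=17 v=9: → [16,23),[14,21),[12,19); WM=15; [6,13) fires=7 [8,15) fires=7
i=6 t=19 v=8: → [18,25),[16,23),[14,21); WM=17; [10,17) fires=7
i=7 t=11 v=8: DROP (t<17-0); WM=17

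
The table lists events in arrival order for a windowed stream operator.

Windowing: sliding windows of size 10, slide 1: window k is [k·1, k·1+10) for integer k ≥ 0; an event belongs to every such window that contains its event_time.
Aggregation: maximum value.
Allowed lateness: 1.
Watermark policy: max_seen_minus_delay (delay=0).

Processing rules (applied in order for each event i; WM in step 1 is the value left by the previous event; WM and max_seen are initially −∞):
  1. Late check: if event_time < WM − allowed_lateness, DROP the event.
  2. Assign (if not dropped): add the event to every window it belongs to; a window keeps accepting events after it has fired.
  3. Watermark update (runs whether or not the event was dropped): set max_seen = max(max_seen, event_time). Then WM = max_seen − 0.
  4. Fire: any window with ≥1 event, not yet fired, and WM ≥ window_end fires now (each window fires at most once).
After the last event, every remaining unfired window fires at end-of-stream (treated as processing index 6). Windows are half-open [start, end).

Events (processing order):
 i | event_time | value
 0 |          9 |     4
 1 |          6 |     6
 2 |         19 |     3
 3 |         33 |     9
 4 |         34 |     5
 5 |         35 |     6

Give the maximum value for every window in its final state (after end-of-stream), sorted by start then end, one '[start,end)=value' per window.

[0,10)=4 [1,11)=4 [2,12)=4 [3,13)=4 [4,14)=4 [5,15)=4 [6,16)=4 [7,17)=4 [8,18)=4 [9,19)=4 [10,20)=3 [11,21)=3 [12,22)=3 [13,23)=3 [14,24)=3 [15,25)=3 [16,26)=3 [17,27)=3 [18,28)=3 [19,29)=3 [24,34)=9 [25,35)=9 [26,36)=9 [27,37)=9 [28,38)=9 [29,39)=9 [30,40)=9 [31,41)=9 [32,42)=9 [33,43)=9 [34,44)=6 [35,45)=6

i=0 t=9 v=4: → [9,19),[8,18),[7,17),[6,16),[5,15),[4,14),[3,13),[2,12),[1,11),[0,10); WM=9
i=1 t=6 v=6: DROP (t<9-1); WM=9
i=2 t=19 v=3: → [19,29),[18,28),[17,27),[16,26),[15,25),[14,24),[13,23),[12,22),[11,21),[10,20); WM=19; [0,10) fires=4 [1,11) fires=4 [2,12) fires=4 [3,13) fires=4 [4,14) fires=4 [5,15) fires=4 [6,16) fires=4 [7,17) fires=4 [8,18) fires=4 [9,19) fires=4
i=3 t=33 v=9: → [33,43),[32,42),[31,41),[30,40),[29,39),[28,38),[27,37),[26,36),[25,35),[24,34); WM=33; [10,20) fires=3 [11,21) fires=3 [12,22) fires=3 [13,23) fires=3 [14,24) fires=3 [15,25) fires=3 [16,26) fires=3 [17,27) fires=3 [18,28) fires=3 [19,29) fires=3
i=4 t=34 v=5: → [34,44),[33,43),[32,42),[31,41),[30,40),[29,39),[28,38),[27,37),[26,36),[25,35); WM=34; [24,34) fires=9
i=5 t=35 v=6: → [35,45),[34,44),[33,43),[32,42),[31,41),[30,40),[29,39),[28,38),[27,37),[26,36); WM=35; [25,35) fires=9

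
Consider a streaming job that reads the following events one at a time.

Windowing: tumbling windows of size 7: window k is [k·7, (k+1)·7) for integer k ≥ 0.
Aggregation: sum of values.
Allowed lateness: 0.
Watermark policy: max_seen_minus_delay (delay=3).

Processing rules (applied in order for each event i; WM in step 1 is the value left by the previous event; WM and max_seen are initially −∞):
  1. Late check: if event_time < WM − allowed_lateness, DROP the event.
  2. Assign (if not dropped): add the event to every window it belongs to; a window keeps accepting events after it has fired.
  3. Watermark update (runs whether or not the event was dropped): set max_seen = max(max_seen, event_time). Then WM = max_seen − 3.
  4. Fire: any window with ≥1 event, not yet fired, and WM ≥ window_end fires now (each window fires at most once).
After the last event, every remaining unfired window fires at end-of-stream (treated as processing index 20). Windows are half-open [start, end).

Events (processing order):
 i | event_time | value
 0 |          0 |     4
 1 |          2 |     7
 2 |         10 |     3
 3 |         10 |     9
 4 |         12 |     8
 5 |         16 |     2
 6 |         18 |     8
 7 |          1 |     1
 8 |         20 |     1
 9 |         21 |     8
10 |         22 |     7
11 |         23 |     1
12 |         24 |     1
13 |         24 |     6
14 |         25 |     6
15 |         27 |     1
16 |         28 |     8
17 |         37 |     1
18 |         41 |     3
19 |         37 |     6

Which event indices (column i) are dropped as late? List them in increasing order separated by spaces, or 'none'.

i=0 t=0 v=4: → [0,7); WM=-3
i=1 t=2 v=7: → [0,7); WM=-1
i=2 t=10 v=3: → [7,14); WM=7; [0,7) fires=11
i=3 t=10 v=9: → [7,14); WM=7
i=4 t=12 v=8: → [7,14); WM=9
i=5 t=16 v=2: → [14,21); WM=13
i=6 t=18 v=8: → [14,21); WM=15; [7,14) fires=20
i=7 t=1 v=1: DROP (t<15-0); WM=15
i=8 t=20 v=1: → [14,21); WM=17
i=9 t=21 v=8: → [21,28); WM=18
i=10 t=22 v=7: → [21,28); WM=19
i=11 t=23 v=1: → [21,28); WM=20
i=12 t=24 v=1: → [21,28); WM=21; [14,21) fires=11
i=13 t=24 v=6: → [21,28); WM=21
i=14 t=25 v=6: → [21,28); WM=22
i=15 t=27 v=1: → [21,28); WM=24
i=16 t=28 v=8: → [28,35); WM=25
i=17 t=37 v=1: → [35,42); WM=34; [21,28) fires=30
i=18 t=41 v=3: → [35,42); WM=38; [28,35) fires=8
i=19 t=37 v=6: DROP (t<38-0); WM=38

7 19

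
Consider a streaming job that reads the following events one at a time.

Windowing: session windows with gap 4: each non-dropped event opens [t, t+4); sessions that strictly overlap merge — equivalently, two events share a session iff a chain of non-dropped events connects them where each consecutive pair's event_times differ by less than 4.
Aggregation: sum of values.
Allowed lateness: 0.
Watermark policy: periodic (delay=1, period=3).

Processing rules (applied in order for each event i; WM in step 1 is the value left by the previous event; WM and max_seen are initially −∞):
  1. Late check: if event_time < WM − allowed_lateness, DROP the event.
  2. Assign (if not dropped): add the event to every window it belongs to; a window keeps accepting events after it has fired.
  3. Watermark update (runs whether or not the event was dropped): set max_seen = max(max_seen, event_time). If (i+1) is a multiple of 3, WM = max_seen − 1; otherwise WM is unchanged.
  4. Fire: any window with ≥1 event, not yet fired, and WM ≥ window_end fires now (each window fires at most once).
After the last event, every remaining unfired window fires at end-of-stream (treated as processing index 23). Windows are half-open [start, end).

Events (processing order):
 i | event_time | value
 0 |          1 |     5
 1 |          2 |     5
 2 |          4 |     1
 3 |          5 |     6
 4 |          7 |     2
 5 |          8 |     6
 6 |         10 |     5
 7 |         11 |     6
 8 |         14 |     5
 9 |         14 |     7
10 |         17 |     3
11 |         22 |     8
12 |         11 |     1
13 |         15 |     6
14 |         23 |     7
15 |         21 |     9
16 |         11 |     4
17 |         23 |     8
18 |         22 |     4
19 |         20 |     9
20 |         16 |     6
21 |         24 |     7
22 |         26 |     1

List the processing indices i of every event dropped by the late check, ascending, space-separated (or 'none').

i=0 t=1 v=5: → [1,5); WM=−∞
i=1 t=2 v=5: → [1,6); WM=−∞
i=2 t=4 v=1: → [1,8); WM=3
i=3 t=5 v=6: → [1,9); WM=3
i=4 t=7 v=2: → [1,11); WM=3
i=5 t=8 v=6: → [1,12); WM=7
i=6 t=10 v=5: → [1,14); WM=7
i=7 t=11 v=6: → [1,15); WM=7
i=8 t=14 v=5: → [1,18); WM=13
i=9 t=14 v=7: → [1,18); WM=13
i=10 t=17 v=3: → [1,21); WM=13
i=11 t=22 v=8: → [22,26); WM=21
i=12 t=11 v=1: DROP (t<21-0); WM=21
i=13 t=15 v=6: DROP (t<21-0); WM=21
i=14 t=23 v=7: → [22,27); WM=22
i=15 t=21 v=9: DROP (t<22-0); WM=22
i=16 t=11 v=4: DROP (t<22-0); WM=22
i=17 t=23 v=8: → [22,27); WM=22
i=18 t=22 v=4: → [22,27); WM=22
i=19 t=20 v=9: DROP (t<22-0); WM=22
i=20 t=16 v=6: DROP (t<22-0); WM=22
i=21 t=24 v=7: → [22,28); WM=22
i=22 t=26 v=1: → [22,30); WM=22

12 13 15 16 19 20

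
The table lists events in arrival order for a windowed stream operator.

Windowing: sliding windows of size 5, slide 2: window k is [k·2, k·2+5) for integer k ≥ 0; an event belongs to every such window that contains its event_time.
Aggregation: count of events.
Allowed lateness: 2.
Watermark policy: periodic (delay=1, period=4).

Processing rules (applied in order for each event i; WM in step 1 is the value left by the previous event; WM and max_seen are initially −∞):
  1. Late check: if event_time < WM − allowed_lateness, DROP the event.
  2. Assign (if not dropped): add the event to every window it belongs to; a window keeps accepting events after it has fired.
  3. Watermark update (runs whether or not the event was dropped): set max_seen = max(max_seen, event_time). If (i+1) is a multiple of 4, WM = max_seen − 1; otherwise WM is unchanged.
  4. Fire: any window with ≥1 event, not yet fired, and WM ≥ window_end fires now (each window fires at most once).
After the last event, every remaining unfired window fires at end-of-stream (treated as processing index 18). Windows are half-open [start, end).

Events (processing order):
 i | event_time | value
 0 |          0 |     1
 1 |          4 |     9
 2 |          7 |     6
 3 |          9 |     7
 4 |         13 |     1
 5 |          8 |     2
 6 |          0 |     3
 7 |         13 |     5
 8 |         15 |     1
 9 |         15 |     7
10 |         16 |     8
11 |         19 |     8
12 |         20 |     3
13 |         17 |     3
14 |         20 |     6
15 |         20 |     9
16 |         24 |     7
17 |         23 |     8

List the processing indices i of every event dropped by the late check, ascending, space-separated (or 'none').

i=0 t=0 v=1: → [0,5); WM=−∞
i=1 t=4 v=9: → [4,9),[2,7),[0,5); WM=−∞
i=2 t=7 v=6: → [6,11),[4,9); WM=−∞
i=3 t=9 v=7: → [8,13),[6,11); WM=8; [0,5) fires=2 [2,7) fires=1
i=4 t=13 v=1: → [12,17),[10,15); WM=8
i=5 t=8 v=2: → [8,13),[6,11),[4,9); WM=8
i=6 t=0 v=3: DROP (t<8-2); WM=8
i=7 t=13 v=5: → [12,17),[10,15); WM=12; [4,9) fires=3 [6,11) fires=3
i=8 t=15 v=1: → [14,19),[12,17); WM=12
i=9 t=15 v=7: → [14,19),[12,17); WM=12
i=10 t=16 v=8: → [16,21),[14,19),[12,17); WM=12
i=11 t=19 v=8: → [18,23),[16,21); WM=18; [8,13) fires=2 [10,15) fires=2 [12,17) fires=5
i=12 t=20 v=3: → [20,25),[18,23),[16,21); WM=18
i=13 t=17 v=3: → [16,21),[14,19); WM=18
i=14 t=20 v=6: → [20,25),[18,23),[16,21); WM=18
i=15 t=20 v=9: → [20,25),[18,23),[16,21); WM=19; [14,19) fires=4
i=16 t=24 v=7: → [24,29),[22,27),[20,25); WM=19
i=17 t=23 v=8: → [22,27),[20,25); WM=19

6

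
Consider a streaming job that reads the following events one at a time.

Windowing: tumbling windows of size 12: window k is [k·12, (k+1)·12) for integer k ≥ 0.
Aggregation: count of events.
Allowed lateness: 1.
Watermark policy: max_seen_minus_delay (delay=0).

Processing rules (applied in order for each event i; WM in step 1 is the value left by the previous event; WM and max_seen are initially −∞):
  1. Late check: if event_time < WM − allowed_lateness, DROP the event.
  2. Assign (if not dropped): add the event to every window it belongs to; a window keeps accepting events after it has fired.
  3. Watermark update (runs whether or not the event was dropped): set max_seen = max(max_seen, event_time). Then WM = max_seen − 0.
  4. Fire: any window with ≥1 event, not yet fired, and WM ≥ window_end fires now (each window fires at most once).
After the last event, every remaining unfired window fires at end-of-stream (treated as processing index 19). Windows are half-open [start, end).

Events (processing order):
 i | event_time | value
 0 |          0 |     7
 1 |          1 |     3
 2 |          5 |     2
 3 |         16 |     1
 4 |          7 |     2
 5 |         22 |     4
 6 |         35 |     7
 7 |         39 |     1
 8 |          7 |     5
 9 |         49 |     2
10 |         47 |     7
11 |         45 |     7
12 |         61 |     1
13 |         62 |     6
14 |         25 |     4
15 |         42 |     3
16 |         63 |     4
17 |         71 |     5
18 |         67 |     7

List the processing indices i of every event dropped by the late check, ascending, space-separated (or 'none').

4 8 10 11 14 15 18

i=0 t=0 v=7: → [0,12); WM=0
i=1 t=1 v=3: → [0,12); WM=1
i=2 t=5 v=2: → [0,12); WM=5
i=3 t=16 v=1: → [12,24); WM=16; [0,12) fires=3
i=4 t=7 v=2: DROP (t<16-1); WM=16
i=5 t=22 v=4: → [12,24); WM=22
i=6 t=35 v=7: → [24,36); WM=35; [12,24) fires=2
i=7 t=39 v=1: → [36,48); WM=39; [24,36) fires=1
i=8 t=7 v=5: DROP (t<39-1); WM=39
i=9 t=49 v=2: → [48,60); WM=49; [36,48) fires=1
i=10 t=47 v=7: DROP (t<49-1); WM=49
i=11 t=45 v=7: DROP (t<49-1); WM=49
i=12 t=61 v=1: → [60,72); WM=61; [48,60) fires=1
i=13 t=62 v=6: → [60,72); WM=62
i=14 t=25 v=4: DROP (t<62-1); WM=62
i=15 t=42 v=3: DROP (t<62-1); WM=62
i=16 t=63 v=4: → [60,72); WM=63
i=17 t=71 v=5: → [60,72); WM=71
i=18 t=67 v=7: DROP (t<71-1); WM=71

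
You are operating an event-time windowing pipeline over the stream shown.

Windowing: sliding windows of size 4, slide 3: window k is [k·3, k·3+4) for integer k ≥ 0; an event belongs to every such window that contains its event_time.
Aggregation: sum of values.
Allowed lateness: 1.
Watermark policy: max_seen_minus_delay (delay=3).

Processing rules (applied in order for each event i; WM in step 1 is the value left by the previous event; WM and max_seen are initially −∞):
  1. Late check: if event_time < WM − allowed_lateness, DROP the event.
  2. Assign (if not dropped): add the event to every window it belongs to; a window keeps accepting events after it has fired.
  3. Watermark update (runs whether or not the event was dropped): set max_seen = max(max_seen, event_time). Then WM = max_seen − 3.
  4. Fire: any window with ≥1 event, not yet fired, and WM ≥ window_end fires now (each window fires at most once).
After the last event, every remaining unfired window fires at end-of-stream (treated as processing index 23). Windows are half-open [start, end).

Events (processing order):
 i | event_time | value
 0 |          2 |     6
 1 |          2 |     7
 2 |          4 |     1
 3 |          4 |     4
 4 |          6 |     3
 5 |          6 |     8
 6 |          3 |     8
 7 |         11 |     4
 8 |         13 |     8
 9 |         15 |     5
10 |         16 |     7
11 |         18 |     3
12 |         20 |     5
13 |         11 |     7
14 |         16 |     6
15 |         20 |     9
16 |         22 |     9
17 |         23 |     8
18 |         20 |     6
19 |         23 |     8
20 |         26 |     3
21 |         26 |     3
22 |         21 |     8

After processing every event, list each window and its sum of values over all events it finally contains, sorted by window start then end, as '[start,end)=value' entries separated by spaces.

[0,4)=21 [3,7)=24 [6,10)=11 [9,13)=4 [12,16)=13 [15,19)=21 [18,22)=23 [21,25)=25 [24,28)=6

i=0 t=2 v=6: → [0,4); WM=-1
i=1 t=2 v=7: → [0,4); WM=-1
i=2 t=4 v=1: → [3,7); WM=1
i=3 t=4 v=4: → [3,7); WM=1
i=4 t=6 v=3: → [6,10),[3,7); WM=3
i=5 t=6 v=8: → [6,10),[3,7); WM=3
i=6 t=3 v=8: → [3,7),[0,4); WM=3
i=7 t=11 v=4: → [9,13); WM=8; [0,4) fires=21 [3,7) fires=24
i=8 t=13 v=8: → [12,16); WM=10; [6,10) fires=11
i=9 t=15 v=5: → [15,19),[12,16); WM=12
i=10 t=16 v=7: → [15,19); WM=13; [9,13) fires=4
i=11 t=18 v=3: → [18,22),[15,19); WM=15
i=12 t=20 v=5: → [18,22); WM=17; [12,16) fires=13
i=13 t=11 v=7: DROP (t<17-1); WM=17
i=14 t=16 v=6: → [15,19); WM=17
i=15 t=20 v=9: → [18,22); WM=17
i=16 t=22 v=9: → [21,25); WM=19; [15,19) fires=21
i=17 t=23 v=8: → [21,25); WM=20
i=18 t=20 v=6: → [18,22); WM=20
i=19 t=23 v=8: → [21,25); WM=20
i=20 t=26 v=3: → [24,28); WM=23; [18,22) fires=23
i=21 t=26 v=3: → [24,28); WM=23
i=22 t=21 v=8: DROP (t<23-1); WM=23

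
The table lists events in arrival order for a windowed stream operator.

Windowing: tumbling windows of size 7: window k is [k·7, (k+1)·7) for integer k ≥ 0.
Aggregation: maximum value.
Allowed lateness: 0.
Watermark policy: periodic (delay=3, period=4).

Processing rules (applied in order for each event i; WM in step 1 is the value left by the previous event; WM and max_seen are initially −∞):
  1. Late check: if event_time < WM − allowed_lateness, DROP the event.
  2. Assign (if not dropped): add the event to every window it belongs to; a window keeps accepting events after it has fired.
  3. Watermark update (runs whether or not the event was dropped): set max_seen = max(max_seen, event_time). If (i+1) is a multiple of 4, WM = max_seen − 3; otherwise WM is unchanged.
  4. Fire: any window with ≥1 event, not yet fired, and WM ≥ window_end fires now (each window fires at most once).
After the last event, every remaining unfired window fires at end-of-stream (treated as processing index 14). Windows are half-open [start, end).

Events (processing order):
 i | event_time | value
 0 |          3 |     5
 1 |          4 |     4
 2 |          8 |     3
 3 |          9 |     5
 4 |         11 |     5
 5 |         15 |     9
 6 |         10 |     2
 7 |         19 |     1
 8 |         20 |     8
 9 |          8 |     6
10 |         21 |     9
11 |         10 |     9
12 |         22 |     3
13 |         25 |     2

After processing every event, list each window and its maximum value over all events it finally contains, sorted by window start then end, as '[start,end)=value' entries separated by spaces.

[0,7)=5 [7,14)=5 [14,21)=9 [21,28)=9

i=0 t=3 v=5: → [0,7); WM=−∞
i=1 t=4 v=4: → [0,7); WM=−∞
i=2 t=8 v=3: → [7,14); WM=−∞
i=3 t=9 v=5: → [7,14); WM=6
i=4 t=11 v=5: → [7,14); WM=6
i=5 t=15 v=9: → [14,21); WM=6
i=6 t=10 v=2: → [7,14); WM=6
i=7 t=19 v=1: → [14,21); WM=16; [0,7) fires=5 [7,14) fires=5
i=8 t=20 v=8: → [14,21); WM=16
i=9 t=8 v=6: DROP (t<16-0); WM=16
i=10 t=21 v=9: → [21,28); WM=16
i=11 t=10 v=9: DROP (t<16-0); WM=18
i=12 t=22 v=3: → [21,28); WM=18
i=13 t=25 v=2: → [21,28); WM=18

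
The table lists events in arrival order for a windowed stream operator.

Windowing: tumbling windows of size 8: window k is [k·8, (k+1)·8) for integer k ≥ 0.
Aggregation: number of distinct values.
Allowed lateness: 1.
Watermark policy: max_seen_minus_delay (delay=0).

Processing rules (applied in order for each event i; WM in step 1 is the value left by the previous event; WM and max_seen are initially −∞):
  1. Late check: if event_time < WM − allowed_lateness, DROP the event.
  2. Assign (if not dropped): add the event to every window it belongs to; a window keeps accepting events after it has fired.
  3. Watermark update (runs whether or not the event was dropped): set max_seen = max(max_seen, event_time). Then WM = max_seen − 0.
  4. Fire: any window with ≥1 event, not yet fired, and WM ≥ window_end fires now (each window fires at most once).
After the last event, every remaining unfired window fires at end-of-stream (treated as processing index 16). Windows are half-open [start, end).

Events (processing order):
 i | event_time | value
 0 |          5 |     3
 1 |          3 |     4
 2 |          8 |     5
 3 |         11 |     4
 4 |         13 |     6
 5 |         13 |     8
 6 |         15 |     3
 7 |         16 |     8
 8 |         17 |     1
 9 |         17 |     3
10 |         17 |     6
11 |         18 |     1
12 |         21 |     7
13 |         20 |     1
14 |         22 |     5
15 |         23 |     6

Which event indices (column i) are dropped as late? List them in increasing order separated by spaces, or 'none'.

1

i=0 t=5 v=3: → [0,8); WM=5
i=1 t=3 v=4: DROP (t<5-1); WM=5
i=2 t=8 v=5: → [8,16); WM=8; [0,8) fires=1
i=3 t=11 v=4: → [8,16); WM=11
i=4 t=13 v=6: → [8,16); WM=13
i=5 t=13 v=8: → [8,16); WM=13
i=6 t=15 v=3: → [8,16); WM=15
i=7 t=16 v=8: → [16,24); WM=16; [8,16) fires=5
i=8 t=17 v=1: → [16,24); WM=17
i=9 t=17 v=3: → [16,24); WM=17
i=10 t=17 v=6: → [16,24); WM=17
i=11 t=18 v=1: → [16,24); WM=18
i=12 t=21 v=7: → [16,24); WM=21
i=13 t=20 v=1: → [16,24); WM=21
i=14 t=22 v=5: → [16,24); WM=22
i=15 t=23 v=6: → [16,24); WM=23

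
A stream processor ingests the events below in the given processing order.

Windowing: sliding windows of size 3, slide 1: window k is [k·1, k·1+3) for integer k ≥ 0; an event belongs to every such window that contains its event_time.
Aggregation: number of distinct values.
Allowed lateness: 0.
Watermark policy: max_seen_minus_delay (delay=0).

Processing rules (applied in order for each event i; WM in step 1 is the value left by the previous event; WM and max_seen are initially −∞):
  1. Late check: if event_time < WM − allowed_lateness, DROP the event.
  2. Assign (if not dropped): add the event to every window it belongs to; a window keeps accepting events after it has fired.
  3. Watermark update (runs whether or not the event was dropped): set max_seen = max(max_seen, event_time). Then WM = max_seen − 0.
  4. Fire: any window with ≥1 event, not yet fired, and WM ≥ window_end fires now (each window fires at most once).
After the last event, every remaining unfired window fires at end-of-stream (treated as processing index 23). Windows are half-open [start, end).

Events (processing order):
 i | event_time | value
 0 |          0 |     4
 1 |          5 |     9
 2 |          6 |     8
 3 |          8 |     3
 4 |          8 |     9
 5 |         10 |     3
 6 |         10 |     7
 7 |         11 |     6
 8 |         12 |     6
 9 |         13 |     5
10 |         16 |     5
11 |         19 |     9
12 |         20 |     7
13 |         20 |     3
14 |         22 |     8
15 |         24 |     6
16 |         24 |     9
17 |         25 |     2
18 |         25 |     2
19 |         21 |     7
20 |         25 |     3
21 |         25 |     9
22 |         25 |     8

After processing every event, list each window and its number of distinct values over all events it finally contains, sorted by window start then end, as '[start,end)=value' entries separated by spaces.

i=0 t=0 v=4: → [0,3); WM=0
i=1 t=5 v=9: → [5,8),[4,7),[3,6); WM=5; [0,3) fires=1
i=2 t=6 v=8: → [6,9),[5,8),[4,7); WM=6; [3,6) fires=1
i=3 t=8 v=3: → [8,11),[7,10),[6,9); WM=8; [4,7) fires=2 [5,8) fires=2
i=4 t=8 v=9: → [8,11),[7,10),[6,9); WM=8
i=5 t=10 v=3: → [10,13),[9,12),[8,11); WM=10; [6,9) fires=3 [7,10) fires=2
i=6 t=10 v=7: → [10,13),[9,12),[8,11); WM=10
i=7 t=11 v=6: → [11,14),[10,13),[9,12); WM=11; [8,11) fires=3
i=8 t=12 v=6: → [12,15),[11,14),[10,13); WM=12; [9,12) fires=3
i=9 t=13 v=5: → [13,16),[12,15),[11,14); WM=13; [10,13) fires=3
i=10 t=16 v=5: → [16,19),[15,18),[14,17); WM=16; [11,14) fires=2 [12,15) fires=2 [13,16) fires=1
i=11 t=19 v=9: → [19,22),[18,21),[17,20); WM=19; [14,17) fires=1 [15,18) fires=1 [16,19) fires=1
i=12 t=20 v=7: → [20,23),[19,22),[18,21); WM=20; [17,20) fires=1
i=13 t=20 v=3: → [20,23),[19,22),[18,21); WM=20
i=14 t=22 v=8: → [22,25),[21,24),[20,23); WM=22; [18,21) fires=3 [19,22) fires=3
i=15 t=24 v=6: → [24,27),[23,26),[22,25); WM=24; [20,23) fires=3 [21,24) fires=1
i=16 t=24 v=9: → [24,27),[23,26),[22,25); WM=24
i=17 t=25 v=2: → [25,28),[24,27),[23,26); WM=25; [22,25) fires=3
i=18 t=25 v=2: → [25,28),[24,27),[23,26); WM=25
i=19 t=21 v=7: DROP (t<25-0); WM=25
i=20 t=25 v=3: → [25,28),[24,27),[23,26); WM=25
i=21 t=25 v=9: → [25,28),[24,27),[23,26); WM=25
i=22 t=25 v=8: → [25,28),[24,27),[23,26); WM=25

[0,3)=1 [3,6)=1 [4,7)=2 [5,8)=2 [6,9)=3 [7,10)=2 [8,11)=3 [9,12)=3 [10,13)=3 [11,14)=2 [12,15)=2 [13,16)=1 [14,17)=1 [15,18)=1 [16,19)=1 [17,20)=1 [18,21)=3 [19,22)=3 [20,23)=3 [21,24)=1 [22,25)=3 [23,26)=5 [24,27)=5 [25,28)=4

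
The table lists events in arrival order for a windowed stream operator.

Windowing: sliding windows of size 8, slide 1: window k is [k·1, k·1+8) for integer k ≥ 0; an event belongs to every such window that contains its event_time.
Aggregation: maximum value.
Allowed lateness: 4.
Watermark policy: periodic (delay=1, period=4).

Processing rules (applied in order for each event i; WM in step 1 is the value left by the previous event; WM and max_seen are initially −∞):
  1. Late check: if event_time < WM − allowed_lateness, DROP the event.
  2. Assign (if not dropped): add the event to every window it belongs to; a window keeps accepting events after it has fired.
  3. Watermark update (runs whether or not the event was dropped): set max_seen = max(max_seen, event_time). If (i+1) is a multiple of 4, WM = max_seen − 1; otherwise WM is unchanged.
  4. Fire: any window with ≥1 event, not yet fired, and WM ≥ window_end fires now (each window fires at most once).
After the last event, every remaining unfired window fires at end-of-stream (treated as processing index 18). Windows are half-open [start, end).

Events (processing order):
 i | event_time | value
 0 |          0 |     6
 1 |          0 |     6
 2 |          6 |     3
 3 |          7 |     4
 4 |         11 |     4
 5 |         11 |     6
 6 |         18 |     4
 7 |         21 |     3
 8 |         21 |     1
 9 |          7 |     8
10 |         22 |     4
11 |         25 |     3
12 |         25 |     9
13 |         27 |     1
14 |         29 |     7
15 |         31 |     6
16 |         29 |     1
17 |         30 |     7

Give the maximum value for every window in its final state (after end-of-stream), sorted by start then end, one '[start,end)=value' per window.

i=0 t=0 v=6: → [0,8); WM=−∞
i=1 t=0 v=6: → [0,8); WM=−∞
i=2 t=6 v=3: → [6,14),[5,13),[4,12),[3,11),[2,10),[1,9),[0,8); WM=−∞
i=3 t=7 v=4: → [7,15),[6,14),[5,13),[4,12),[3,11),[2,10),[1,9),[0,8); WM=6
i=4 t=11 v=4: → [11,19),[10,18),[9,17),[8,16),[7,15),[6,14),[5,13),[4,12); WM=6
i=5 t=11 v=6: → [11,19),[10,18),[9,17),[8,16),[7,15),[6,14),[5,13),[4,12); WM=6
i=6 t=18 v=4: → [18,26),[17,25),[16,24),[15,23),[14,22),[13,21),[12,20),[11,19); WM=6
i=7 t=21 v=3: → [21,29),[20,28),[19,27),[18,26),[17,25),[16,24),[15,23),[14,22); WM=20; [0,8) fires=6 [1,9) fires=4 [2,10) fires=4 [3,11) fires=4 [4,12) fires=6 [5,13) fires=6 [6,14) fires=6 [7,15) fires=6 [8,16) fires=6 [9,17) fires=6 [10,18) fires=6 [11,19) fires=6 [12,20) fires=4
i=8 t=21 v=1: → [21,29),[20,28),[19,27),[18,26),[17,25),[16,24),[15,23),[14,22); WM=20
i=9 t=7 v=8: DROP (t<20-4); WM=20
i=10 t=22 v=4: → [22,30),[21,29),[20,28),[19,27),[18,26),[17,25),[16,24),[15,23); WM=20
i=11 t=25 v=3: → [25,33),[24,32),[23,31),[22,30),[21,29),[20,28),[19,27),[18,26); WM=24; [13,21) fires=4 [14,22) fires=4 [15,23) fires=4 [16,24) fires=4
i=12 t=25 v=9: → [25,33),[24,32),[23,31),[22,30),[21,29),[20,28),[19,27),[18,26); WM=24
i=13 t=27 v=1: → [27,35),[26,34),[25,33),[24,32),[23,31),[22,30),[21,29),[20,28); WM=24
i=14 t=29 v=7: → [29,37),[28,36),[27,35),[26,34),[25,33),[24,32),[23,31),[22,30); WM=24
i=15 t=31 v=6: → [31,39),[30,38),[29,37),[28,36),[27,35),[26,34),[25,33),[24,32); WM=30; [17,25) fires=4 [18,26) fires=9 [19,27) fires=9 [20,28) fires=9 [21,29) fires=9 [22,30) fires=9
i=16 t=29 v=1: → [29,37),[28,36),[27,35),[26,34),[25,33),[24,32),[23,31),[22,30); WM=30
i=17 t=30 v=7: → [30,38),[29,37),[28,36),[27,35),[26,34),[25,33),[24,32),[23,31); WM=30

[0,8)=6 [1,9)=4 [2,10)=4 [3,11)=4 [4,12)=6 [5,13)=6 [6,14)=6 [7,15)=6 [8,16)=6 [9,17)=6 [10,18)=6 [11,19)=6 [12,20)=4 [13,21)=4 [14,22)=4 [15,23)=4 [16,24)=4 [17,25)=4 [18,26)=9 [19,27)=9 [20,28)=9 [21,29)=9 [22,30)=9 [23,31)=9 [24,32)=9 [25,33)=9 [26,34)=7 [27,35)=7 [28,36)=7 [29,37)=7 [30,38)=7 [31,39)=6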